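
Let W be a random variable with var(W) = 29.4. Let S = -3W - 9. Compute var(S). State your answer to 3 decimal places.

264.600

var(-3W - 9) = (-3)²·var(W) = 9·29.4 = 264.6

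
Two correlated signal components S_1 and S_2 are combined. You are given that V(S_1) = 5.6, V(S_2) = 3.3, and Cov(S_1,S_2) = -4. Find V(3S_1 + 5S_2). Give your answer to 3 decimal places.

V(3S_1 + 5S_2) = (3)²·V(S_1) + (5)²·V(S_2) + 2·(3)·(5)·Cov(S_1,S_2)
= 9·5.6 + 25·3.3 + 30·-4 = 12.9

12.900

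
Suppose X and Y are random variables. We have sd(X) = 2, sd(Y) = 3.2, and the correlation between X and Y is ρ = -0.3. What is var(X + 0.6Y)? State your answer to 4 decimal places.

5.3824

var(X) = (2)² = 4;  var(Y) = (3.2)² = 10.24
Cov(X,Y) = ρ·sd(X)·sd(Y) = -0.3·2·3.2 = -1.92
var(X + 0.6Y) = (1)²·var(X) + (0.6)²·var(Y) + 2·(1)·(0.6)·Cov(X,Y)
= 1·4 + 0.36·10.24 + 1.2·-1.92 = 5.3824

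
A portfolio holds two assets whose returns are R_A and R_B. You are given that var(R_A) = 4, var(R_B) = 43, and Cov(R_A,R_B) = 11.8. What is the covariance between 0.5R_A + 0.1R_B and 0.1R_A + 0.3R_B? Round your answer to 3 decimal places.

Cov(0.5R_A + 0.1R_B, 0.1R_A + 0.3R_B) = (0.5)(0.1)var(R_A) + (0.1)(0.3)var(R_B) + [(0.5)(0.3) + (0.1)(0.1)]Cov(R_A,R_B)
= 0.05·4 + 0.03·43 + 0.16·11.8 = 3.378

3.378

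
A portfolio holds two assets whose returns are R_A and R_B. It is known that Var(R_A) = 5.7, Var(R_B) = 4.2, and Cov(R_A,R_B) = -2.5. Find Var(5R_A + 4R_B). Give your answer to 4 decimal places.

109.7000

Var(5R_A + 4R_B) = (5)²·Var(R_A) + (4)²·Var(R_B) + 2·(5)·(4)·Cov(R_A,R_B)
= 25·5.7 + 16·4.2 + 40·-2.5 = 109.7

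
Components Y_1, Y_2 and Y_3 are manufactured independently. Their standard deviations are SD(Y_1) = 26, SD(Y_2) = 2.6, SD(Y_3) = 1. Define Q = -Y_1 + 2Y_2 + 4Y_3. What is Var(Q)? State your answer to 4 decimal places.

Var(Y_1) = 676, Var(Y_2) = 6.76, Var(Y_3) = 1
By independence, Var(Q) = (-1)²Var(Y_1) + (2)²Var(Y_2) + (4)²Var(Y_3)
= (-1)²·676 + (2)²·6.76 + (4)²·1 = 719.04

719.0400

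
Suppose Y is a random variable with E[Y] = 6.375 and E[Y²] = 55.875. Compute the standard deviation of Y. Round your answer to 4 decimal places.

3.9031

Var(Y) = 55.875 − (6.375)² = 15.234375
σ(Y) = √15.234375 ≈ 3.9031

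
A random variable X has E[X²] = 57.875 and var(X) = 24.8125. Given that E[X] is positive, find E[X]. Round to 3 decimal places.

5.750

(E[X])² = E[X²] − var(X) = 57.875 − 24.8125 = 33.0625
E[X] = √33.0625 = 5.75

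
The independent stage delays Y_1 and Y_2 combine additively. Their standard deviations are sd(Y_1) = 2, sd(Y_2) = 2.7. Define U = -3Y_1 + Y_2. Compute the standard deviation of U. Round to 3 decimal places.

var(Y_1) = 4, var(Y_2) = 7.29
By independence, var(U) = (-3)²var(Y_1) + (1)²var(Y_2)
= (-3)²·4 + (1)²·7.29 = 43.29
sd(U) = √43.29 ≈ 6.580

6.580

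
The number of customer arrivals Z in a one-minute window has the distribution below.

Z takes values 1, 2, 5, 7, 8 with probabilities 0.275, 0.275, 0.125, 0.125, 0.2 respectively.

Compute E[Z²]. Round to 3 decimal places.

23.425

E[Z²] = (1)²(0.275) + (2)²(0.275) + (5)²(0.125) + (7)²(0.125) + (8)²(0.2) = 23.425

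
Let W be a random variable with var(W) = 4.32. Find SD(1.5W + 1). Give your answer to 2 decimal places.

3.12

var(1.5W + 1) = (1.5)²·4.32 = 9.72
SD(1.5W + 1) = √9.72 ≈ 3.12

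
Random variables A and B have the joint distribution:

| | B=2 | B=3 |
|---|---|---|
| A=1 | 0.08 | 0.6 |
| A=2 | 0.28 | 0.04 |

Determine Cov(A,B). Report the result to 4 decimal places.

-0.1648

E[A] = 1.32,  E[B] = 2.64
E[AB] = 3.32
Cov(A,B) = E[AB] − E[A]E[B] = 3.32 − (1.32)(2.64) = -0.1648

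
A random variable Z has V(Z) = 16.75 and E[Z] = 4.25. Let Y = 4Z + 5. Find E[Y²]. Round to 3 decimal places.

E[4Z + 5] = 4·4.25 + 5 = 22
V(4Z + 5) = (4)²·16.75 = 268
E[Y²] = V(Y) + (E[Y])² = 268 + (22)² = 752

752.000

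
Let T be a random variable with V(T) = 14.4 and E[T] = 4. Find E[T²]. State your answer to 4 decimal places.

E[T²] = V(T) + (E[T])² = 14.4 + (4)² = 30.4

30.4000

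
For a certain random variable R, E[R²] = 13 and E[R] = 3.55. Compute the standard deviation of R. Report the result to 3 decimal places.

0.630

Var(R) = 13 − (3.55)² = 0.3975
σ(R) = √0.3975 ≈ 0.630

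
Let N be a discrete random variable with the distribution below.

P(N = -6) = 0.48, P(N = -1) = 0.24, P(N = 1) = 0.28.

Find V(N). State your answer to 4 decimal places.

E[N] = (-6)(0.48) + (-1)(0.24) + (1)(0.28) = -2.84
E[N²] = (-6)²(0.48) + (-1)²(0.24) + (1)²(0.28) = 17.8
V(N) = E[N²] − (E[N])² = 17.8 − (-2.84)² = 9.7344

9.7344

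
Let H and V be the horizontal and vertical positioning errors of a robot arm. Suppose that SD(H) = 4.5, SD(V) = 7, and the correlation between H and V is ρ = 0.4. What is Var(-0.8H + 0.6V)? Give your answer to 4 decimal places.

18.5040

Var(H) = (4.5)² = 20.25;  Var(V) = (7)² = 49
Cov(H,V) = ρ·SD(H)·SD(V) = 0.4·4.5·7 = 12.6
Var(-0.8H + 0.6V) = (-0.8)²·Var(H) + (0.6)²·Var(V) + 2·(-0.8)·(0.6)·Cov(H,V)
= 0.64·20.25 + 0.36·49 + -0.96·12.6 = 18.504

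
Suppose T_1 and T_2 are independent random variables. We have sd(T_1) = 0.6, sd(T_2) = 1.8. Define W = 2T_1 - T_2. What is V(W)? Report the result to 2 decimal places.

V(T_1) = 0.36, V(T_2) = 3.24
By independence, V(W) = (2)²V(T_1) + (-1)²V(T_2)
= (2)²·0.36 + (-1)²·3.24 = 4.68

4.68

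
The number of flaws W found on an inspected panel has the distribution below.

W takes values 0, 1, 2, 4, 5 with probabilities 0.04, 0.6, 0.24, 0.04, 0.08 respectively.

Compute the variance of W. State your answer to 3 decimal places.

1.510

E[W] = (0)(0.04) + (1)(0.6) + (2)(0.24) + (4)(0.04) + (5)(0.08) = 1.64
E[W²] = (0)²(0.04) + (1)²(0.6) + (2)²(0.24) + (4)²(0.04) + (5)²(0.08) = 4.2
Var(W) = E[W²] − (E[W])² = 4.2 − (1.64)² = 1.5104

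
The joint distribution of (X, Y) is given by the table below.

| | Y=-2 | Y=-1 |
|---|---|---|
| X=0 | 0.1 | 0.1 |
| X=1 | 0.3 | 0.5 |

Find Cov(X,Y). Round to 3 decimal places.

E[X] = 0.8,  E[Y] = -1.4
E[XY] = -1.1
Cov(X,Y) = E[XY] − E[X]E[Y] = -1.1 − (0.8)(-1.4) = 0.02

0.020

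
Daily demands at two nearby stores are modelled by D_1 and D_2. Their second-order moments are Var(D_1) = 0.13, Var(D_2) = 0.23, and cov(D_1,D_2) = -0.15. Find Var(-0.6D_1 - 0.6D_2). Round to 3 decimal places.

Var(-0.6D_1 - 0.6D_2) = (-0.6)²·Var(D_1) + (-0.6)²·Var(D_2) + 2·(-0.6)·(-0.6)·cov(D_1,D_2)
= 0.36·0.13 + 0.36·0.23 + 0.72·-0.15 = 0.0216

0.022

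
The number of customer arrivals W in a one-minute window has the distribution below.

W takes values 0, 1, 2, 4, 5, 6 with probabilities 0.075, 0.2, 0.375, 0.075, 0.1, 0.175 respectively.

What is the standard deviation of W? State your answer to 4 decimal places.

E[W] = (0)(0.075) + (1)(0.2) + (2)(0.375) + (4)(0.075) + (5)(0.1) + (6)(0.175) = 2.8
E[W²] = (0)²(0.075) + (1)²(0.2) + (2)²(0.375) + (4)²(0.075) + (5)²(0.1) + (6)²(0.175) = 11.7
var(W) = E[W²] − (E[W])² = 11.7 − (2.8)² = 3.86
σ(W) = √3.86 ≈ 1.9647

1.9647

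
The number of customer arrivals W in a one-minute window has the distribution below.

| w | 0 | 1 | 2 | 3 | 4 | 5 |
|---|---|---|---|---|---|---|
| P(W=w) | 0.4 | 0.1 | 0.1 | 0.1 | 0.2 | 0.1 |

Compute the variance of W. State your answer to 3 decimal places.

E[W] = (0)(0.4) + (1)(0.1) + (2)(0.1) + (3)(0.1) + (4)(0.2) + (5)(0.1) = 1.9
E[W²] = (0)²(0.4) + (1)²(0.1) + (2)²(0.1) + (3)²(0.1) + (4)²(0.2) + (5)²(0.1) = 7.1
V(W) = E[W²] − (E[W])² = 7.1 − (1.9)² = 3.49

3.490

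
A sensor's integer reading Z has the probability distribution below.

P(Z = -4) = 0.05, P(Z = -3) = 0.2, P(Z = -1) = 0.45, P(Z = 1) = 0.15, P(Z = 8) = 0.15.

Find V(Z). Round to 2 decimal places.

12.79

E[Z] = (-4)(0.05) + (-3)(0.2) + (-1)(0.45) + (1)(0.15) + (8)(0.15) = 0.1
E[Z²] = (-4)²(0.05) + (-3)²(0.2) + (-1)²(0.45) + (1)²(0.15) + (8)²(0.15) = 12.8
V(Z) = E[Z²] − (E[Z])² = 12.8 − (0.1)² = 12.79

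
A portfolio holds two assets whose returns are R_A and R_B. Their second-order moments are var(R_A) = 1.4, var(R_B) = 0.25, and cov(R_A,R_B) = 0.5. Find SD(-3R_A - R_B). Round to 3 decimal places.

3.981

var(-3R_A - R_B) = (-3)²·var(R_A) + (-1)²·var(R_B) + 2·(-3)·(-1)·cov(R_A,R_B)
= 9·1.4 + 1·0.25 + 6·0.5 = 15.85
SD(-3R_A - R_B) = √15.85 ≈ 3.981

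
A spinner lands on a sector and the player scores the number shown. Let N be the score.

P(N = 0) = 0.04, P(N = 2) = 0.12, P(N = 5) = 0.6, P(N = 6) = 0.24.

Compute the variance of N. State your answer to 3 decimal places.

E[N] = (0)(0.04) + (2)(0.12) + (5)(0.6) + (6)(0.24) = 4.68
E[N²] = (0)²(0.04) + (2)²(0.12) + (5)²(0.6) + (6)²(0.24) = 24.12
var(N) = E[N²] − (E[N])² = 24.12 − (4.68)² = 2.2176

2.218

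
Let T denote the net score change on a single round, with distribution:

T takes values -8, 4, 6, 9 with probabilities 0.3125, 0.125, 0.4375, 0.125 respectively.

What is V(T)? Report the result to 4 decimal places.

44.8125

E[T] = (-8)(0.3125) + (4)(0.125) + (6)(0.4375) + (9)(0.125) = 1.75
E[T²] = (-8)²(0.3125) + (4)²(0.125) + (6)²(0.4375) + (9)²(0.125) = 47.875
V(T) = E[T²] − (E[T])² = 47.875 − (1.75)² = 44.8125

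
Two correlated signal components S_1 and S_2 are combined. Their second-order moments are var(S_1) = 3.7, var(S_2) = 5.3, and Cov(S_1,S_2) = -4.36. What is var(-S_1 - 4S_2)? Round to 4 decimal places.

53.6200

var(-S_1 - 4S_2) = (-1)²·var(S_1) + (-4)²·var(S_2) + 2·(-1)·(-4)·Cov(S_1,S_2)
= 1·3.7 + 16·5.3 + 8·-4.36 = 53.62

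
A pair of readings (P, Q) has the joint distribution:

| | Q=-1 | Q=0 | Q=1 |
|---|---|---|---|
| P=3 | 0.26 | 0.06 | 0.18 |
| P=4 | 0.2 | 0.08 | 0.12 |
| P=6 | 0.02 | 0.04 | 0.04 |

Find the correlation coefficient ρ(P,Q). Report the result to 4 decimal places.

E[P] = 3.7,  E[Q] = -0.14
E[PQ] = -0.44
cov(P,Q) = E[PQ] − E[P]E[Q] = -0.44 − (3.7)(-0.14) = 0.078
Var(P) = 0.81,  Var(Q) = 0.8004
ρ = 0.078 / √(0.81·0.8004) ≈ 0.0969

0.0969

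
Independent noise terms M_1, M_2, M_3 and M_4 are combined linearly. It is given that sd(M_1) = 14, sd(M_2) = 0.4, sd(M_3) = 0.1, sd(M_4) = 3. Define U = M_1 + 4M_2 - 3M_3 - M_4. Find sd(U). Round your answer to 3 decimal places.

Var(M_1) = 196, Var(M_2) = 0.16, Var(M_3) = 0.01, Var(M_4) = 9
By independence, Var(U) = (1)²Var(M_1) + (4)²Var(M_2) + (-3)²Var(M_3) + (-1)²Var(M_4)
= (1)²·196 + (4)²·0.16 + (-3)²·0.01 + (-1)²·9 = 207.65
sd(U) = √207.65 ≈ 14.410

14.410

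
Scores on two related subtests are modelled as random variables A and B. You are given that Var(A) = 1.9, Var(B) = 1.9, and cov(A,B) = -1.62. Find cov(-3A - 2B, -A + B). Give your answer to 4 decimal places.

cov(-3A - 2B, -A + B) = (-3)(-1)Var(A) + (-2)(1)Var(B) + [(-3)(1) + (-2)(-1)]cov(A,B)
= 3·1.9 + -2·1.9 + -1·-1.62 = 3.52

3.5200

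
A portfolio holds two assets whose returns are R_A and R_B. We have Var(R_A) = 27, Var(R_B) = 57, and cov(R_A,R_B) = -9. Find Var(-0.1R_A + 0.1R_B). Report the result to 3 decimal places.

1.020

Var(-0.1R_A + 0.1R_B) = (-0.1)²·Var(R_A) + (0.1)²·Var(R_B) + 2·(-0.1)·(0.1)·cov(R_A,R_B)
= 0.01·27 + 0.01·57 + -0.02·-9 = 1.02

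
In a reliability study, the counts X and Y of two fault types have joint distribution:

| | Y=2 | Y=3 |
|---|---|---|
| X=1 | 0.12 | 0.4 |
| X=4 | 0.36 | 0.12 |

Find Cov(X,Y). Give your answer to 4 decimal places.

-0.3888

E[X] = 2.44,  E[Y] = 2.52
E[XY] = 5.76
Cov(X,Y) = E[XY] − E[X]E[Y] = 5.76 − (2.44)(2.52) = -0.3888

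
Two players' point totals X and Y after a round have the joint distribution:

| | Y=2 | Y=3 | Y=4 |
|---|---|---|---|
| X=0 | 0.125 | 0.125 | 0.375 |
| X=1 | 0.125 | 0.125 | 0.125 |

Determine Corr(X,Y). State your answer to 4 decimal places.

E[X] = 0.375,  E[Y] = 3.25
E[XY] = 1.125
Cov(X,Y) = E[XY] − E[X]E[Y] = 1.125 − (0.375)(3.25) = -0.09375
Var(X) = 0.234375,  Var(Y) = 0.6875
ρ = -0.09375 / √(0.234375·0.6875) ≈ -0.2335

-0.2335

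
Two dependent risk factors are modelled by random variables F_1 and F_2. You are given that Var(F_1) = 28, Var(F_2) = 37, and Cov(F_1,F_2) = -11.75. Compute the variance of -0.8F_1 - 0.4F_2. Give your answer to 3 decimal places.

Var(-0.8F_1 - 0.4F_2) = (-0.8)²·Var(F_1) + (-0.4)²·Var(F_2) + 2·(-0.8)·(-0.4)·Cov(F_1,F_2)
= 0.64·28 + 0.16·37 + 0.64·-11.75 = 16.32

16.320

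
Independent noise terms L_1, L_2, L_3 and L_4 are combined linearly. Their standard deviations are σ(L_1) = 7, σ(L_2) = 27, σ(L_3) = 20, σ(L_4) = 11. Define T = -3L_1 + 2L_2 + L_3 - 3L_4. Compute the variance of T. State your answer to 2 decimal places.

4846.00

var(L_1) = 49, var(L_2) = 729, var(L_3) = 400, var(L_4) = 121
By independence, var(T) = (-3)²var(L_1) + (2)²var(L_2) + (1)²var(L_3) + (-3)²var(L_4)
= (-3)²·49 + (2)²·729 + (1)²·400 + (-3)²·121 = 4846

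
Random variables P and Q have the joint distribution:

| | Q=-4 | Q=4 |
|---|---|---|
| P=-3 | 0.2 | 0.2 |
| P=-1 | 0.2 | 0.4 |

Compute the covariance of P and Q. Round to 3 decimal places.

E[P] = -1.8,  E[Q] = 0.8
E[PQ] = -0.8
cov(P,Q) = E[PQ] − E[P]E[Q] = -0.8 − (-1.8)(0.8) = 0.64

0.640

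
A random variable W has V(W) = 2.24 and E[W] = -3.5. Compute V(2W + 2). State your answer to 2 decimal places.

8.96

V(2W + 2) = (2)²·V(W) = 4·2.24 = 8.96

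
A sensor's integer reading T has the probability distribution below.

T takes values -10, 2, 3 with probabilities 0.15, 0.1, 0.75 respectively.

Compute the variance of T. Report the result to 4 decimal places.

E[T] = (-10)(0.15) + (2)(0.1) + (3)(0.75) = 0.95
E[T²] = (-10)²(0.15) + (2)²(0.1) + (3)²(0.75) = 22.15
V(T) = E[T²] − (E[T])² = 22.15 − (0.95)² = 21.2475

21.2475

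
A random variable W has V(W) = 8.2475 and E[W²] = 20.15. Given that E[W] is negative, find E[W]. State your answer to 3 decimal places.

-3.450

(E[W])² = E[W²] − V(W) = 20.15 − 8.2475 = 11.9025
E[W] = −√11.9025 = -3.45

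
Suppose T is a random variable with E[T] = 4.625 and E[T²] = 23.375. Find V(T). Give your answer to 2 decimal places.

1.98

V(T) = 23.375 − (4.625)² = 1.984375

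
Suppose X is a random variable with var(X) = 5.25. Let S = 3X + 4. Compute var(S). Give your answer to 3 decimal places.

47.250

var(3X + 4) = (3)²·var(X) = 9·5.25 = 47.25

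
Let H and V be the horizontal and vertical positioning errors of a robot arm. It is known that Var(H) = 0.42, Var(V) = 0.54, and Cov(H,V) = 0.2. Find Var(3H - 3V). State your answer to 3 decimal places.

Var(3H - 3V) = (3)²·Var(H) + (-3)²·Var(V) + 2·(3)·(-3)·Cov(H,V)
= 9·0.42 + 9·0.54 + -18·0.2 = 5.04

5.040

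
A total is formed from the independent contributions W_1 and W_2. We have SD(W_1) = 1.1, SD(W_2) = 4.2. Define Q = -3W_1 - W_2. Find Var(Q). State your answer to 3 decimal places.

28.530

Var(W_1) = 1.21, Var(W_2) = 17.64
By independence, Var(Q) = (-3)²Var(W_1) + (-1)²Var(W_2)
= (-3)²·1.21 + (-1)²·17.64 = 28.53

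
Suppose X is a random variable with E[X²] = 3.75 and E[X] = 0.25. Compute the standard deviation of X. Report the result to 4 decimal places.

V(X) = 3.75 − (0.25)² = 3.6875
σ(X) = √3.6875 ≈ 1.9203

1.9203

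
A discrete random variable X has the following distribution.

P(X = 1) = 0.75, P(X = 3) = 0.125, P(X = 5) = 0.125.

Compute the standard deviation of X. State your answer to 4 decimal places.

1.3919

E[X] = (1)(0.75) + (3)(0.125) + (5)(0.125) = 1.75
E[X²] = (1)²(0.75) + (3)²(0.125) + (5)²(0.125) = 5
V(X) = E[X²] − (E[X])² = 5 − (1.75)² = 1.9375
SD(X) = √1.9375 ≈ 1.3919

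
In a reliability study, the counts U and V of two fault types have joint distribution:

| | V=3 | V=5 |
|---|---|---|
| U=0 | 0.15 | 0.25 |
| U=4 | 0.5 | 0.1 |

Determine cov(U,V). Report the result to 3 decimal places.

E[U] = 2.4,  E[V] = 3.7
E[UV] = 8
cov(U,V) = E[UV] − E[U]E[V] = 8 − (2.4)(3.7) = -0.88

-0.880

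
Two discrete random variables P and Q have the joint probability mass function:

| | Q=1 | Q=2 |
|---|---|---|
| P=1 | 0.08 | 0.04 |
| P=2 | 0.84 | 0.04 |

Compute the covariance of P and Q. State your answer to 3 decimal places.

E[P] = 1.88,  E[Q] = 1.08
E[PQ] = 2
Cov(P,Q) = E[PQ] − E[P]E[Q] = 2 − (1.88)(1.08) = -0.0304

-0.030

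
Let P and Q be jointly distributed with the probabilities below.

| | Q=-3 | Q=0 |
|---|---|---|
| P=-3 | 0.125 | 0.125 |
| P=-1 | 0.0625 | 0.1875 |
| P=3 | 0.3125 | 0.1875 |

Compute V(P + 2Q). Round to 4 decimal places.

E[P] = 0.5,  E[Q] = -1.5,  E[PQ] = -1.5
V(P) = 7 − (0.5)² = 6.75;  V(Q) = 4.5 − (-1.5)² = 2.25
Cov(P,Q) = -1.5 − (0.5)(-1.5) = -0.75
V(P + 2Q) = (1)²·6.75 + (2)²·2.25 + 2·(1)·(2)·-0.75 = 12.75

12.7500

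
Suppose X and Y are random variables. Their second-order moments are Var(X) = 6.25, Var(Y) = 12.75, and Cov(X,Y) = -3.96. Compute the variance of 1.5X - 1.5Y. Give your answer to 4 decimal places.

Var(1.5X - 1.5Y) = (1.5)²·Var(X) + (-1.5)²·Var(Y) + 2·(1.5)·(-1.5)·Cov(X,Y)
= 2.25·6.25 + 2.25·12.75 + -4.5·-3.96 = 60.57

60.5700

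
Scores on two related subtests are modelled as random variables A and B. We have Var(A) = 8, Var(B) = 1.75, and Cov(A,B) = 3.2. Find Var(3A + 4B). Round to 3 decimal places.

176.800

Var(3A + 4B) = (3)²·Var(A) + (4)²·Var(B) + 2·(3)·(4)·Cov(A,B)
= 9·8 + 16·1.75 + 24·3.2 = 176.8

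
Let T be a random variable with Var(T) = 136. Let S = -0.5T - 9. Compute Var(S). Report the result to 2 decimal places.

Var(-0.5T - 9) = (-0.5)²·Var(T) = 0.25·136 = 34

34.00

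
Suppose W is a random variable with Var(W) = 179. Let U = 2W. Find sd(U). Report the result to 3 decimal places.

26.758

Var(2W) = (2)²·179 = 716
sd(U) = √716 ≈ 26.758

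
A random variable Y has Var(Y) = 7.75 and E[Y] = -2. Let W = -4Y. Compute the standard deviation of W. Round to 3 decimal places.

Var(-4Y) = (-4)²·7.75 = 124
sd(W) = √124 ≈ 11.136

11.136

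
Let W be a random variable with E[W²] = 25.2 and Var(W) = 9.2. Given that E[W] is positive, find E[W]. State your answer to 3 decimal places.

4.000

(E[W])² = E[W²] − Var(W) = 25.2 − 9.2 = 16
E[W] = √16 = 4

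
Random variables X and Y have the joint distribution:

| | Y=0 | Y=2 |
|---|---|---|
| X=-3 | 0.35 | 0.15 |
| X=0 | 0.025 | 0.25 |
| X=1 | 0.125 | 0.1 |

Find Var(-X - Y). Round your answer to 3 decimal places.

5.249

E[X] = -1.275,  E[Y] = 1,  E[XY] = -0.7
Var(X) = 4.725 − (-1.275)² = 3.099375;  Var(Y) = 2 − (1)² = 1
Cov(X,Y) = -0.7 − (-1.275)(1) = 0.575
Var(-X - Y) = (-1)²·3.099375 + (-1)²·1 + 2·(-1)·(-1)·0.575 = 5.249375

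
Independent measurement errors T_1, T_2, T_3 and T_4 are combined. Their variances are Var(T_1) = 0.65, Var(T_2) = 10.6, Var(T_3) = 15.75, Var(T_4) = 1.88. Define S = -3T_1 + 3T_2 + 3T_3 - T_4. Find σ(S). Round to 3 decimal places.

15.649

By independence, Var(S) = (-3)²Var(T_1) + (3)²Var(T_2) + (3)²Var(T_3) + (-1)²Var(T_4)
= (-3)²·0.65 + (3)²·10.6 + (3)²·15.75 + (-1)²·1.88 = 244.88
σ(S) = √244.88 ≈ 15.649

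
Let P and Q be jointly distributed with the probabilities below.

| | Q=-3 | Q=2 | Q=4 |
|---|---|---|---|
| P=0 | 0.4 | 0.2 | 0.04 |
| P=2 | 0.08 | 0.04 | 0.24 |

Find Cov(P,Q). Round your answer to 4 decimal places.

1.4848

E[P] = 0.72,  E[Q] = 0.16
E[PQ] = 1.6
Cov(P,Q) = E[PQ] − E[P]E[Q] = 1.6 − (0.72)(0.16) = 1.4848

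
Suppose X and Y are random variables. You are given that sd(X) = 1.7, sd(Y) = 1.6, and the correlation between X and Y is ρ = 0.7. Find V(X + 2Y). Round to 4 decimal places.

V(X) = (1.7)² = 2.89;  V(Y) = (1.6)² = 2.56
Cov(X,Y) = ρ·sd(X)·sd(Y) = 0.7·1.7·1.6 = 1.904
V(X + 2Y) = (1)²·V(X) + (2)²·V(Y) + 2·(1)·(2)·Cov(X,Y)
= 1·2.89 + 4·2.56 + 4·1.904 = 20.746

20.7460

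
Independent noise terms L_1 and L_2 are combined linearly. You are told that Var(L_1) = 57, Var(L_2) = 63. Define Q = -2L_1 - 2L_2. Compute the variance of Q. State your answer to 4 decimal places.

By independence, Var(Q) = (-2)²Var(L_1) + (-2)²Var(L_2)
= (-2)²·57 + (-2)²·63 = 480

480.0000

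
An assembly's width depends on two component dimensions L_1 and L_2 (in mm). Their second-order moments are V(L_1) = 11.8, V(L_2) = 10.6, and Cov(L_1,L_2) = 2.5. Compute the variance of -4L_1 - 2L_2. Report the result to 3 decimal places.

V(-4L_1 - 2L_2) = (-4)²·V(L_1) + (-2)²·V(L_2) + 2·(-4)·(-2)·Cov(L_1,L_2)
= 16·11.8 + 4·10.6 + 16·2.5 = 271.2

271.200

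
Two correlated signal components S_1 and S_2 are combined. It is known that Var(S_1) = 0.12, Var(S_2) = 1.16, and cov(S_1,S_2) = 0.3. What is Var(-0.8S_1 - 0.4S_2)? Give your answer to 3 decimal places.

0.454

Var(-0.8S_1 - 0.4S_2) = (-0.8)²·Var(S_1) + (-0.4)²·Var(S_2) + 2·(-0.8)·(-0.4)·cov(S_1,S_2)
= 0.64·0.12 + 0.16·1.16 + 0.64·0.3 = 0.4544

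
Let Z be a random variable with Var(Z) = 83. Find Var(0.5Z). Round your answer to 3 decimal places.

Var(0.5Z) = (0.5)²·Var(Z) = 0.25·83 = 20.75

20.750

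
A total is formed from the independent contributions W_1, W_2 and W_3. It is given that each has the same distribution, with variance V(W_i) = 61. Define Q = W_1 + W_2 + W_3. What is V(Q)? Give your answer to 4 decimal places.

183.0000

By independence, V(Q) = (1)²V(W_1) + (1)²V(W_2) + (1)²V(W_3)
= (1)²·61 + (1)²·61 + (1)²·61 = 183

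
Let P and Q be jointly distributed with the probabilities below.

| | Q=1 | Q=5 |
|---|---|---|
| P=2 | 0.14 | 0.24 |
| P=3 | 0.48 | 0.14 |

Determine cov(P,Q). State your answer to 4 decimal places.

E[P] = 2.62,  E[Q] = 2.52
E[PQ] = 6.22
cov(P,Q) = E[PQ] − E[P]E[Q] = 6.22 − (2.62)(2.52) = -0.3824

-0.3824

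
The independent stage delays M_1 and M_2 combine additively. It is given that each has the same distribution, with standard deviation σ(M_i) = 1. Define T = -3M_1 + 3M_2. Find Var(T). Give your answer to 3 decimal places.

Var(M_i) = (1)² = 1
By independence, Var(T) = (-3)²Var(M_1) + (3)²Var(M_2)
= (-3)²·1 + (3)²·1 = 18

18.000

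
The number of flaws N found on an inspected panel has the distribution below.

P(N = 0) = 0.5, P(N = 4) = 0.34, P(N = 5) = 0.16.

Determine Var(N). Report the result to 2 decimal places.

E[N] = (0)(0.5) + (4)(0.34) + (5)(0.16) = 2.16
E[N²] = (0)²(0.5) + (4)²(0.34) + (5)²(0.16) = 9.44
Var(N) = E[N²] − (E[N])² = 9.44 − (2.16)² = 4.7744

4.77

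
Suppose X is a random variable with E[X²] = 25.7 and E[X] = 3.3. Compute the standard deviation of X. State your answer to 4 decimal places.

3.8484

var(X) = 25.7 − (3.3)² = 14.81
sd(X) = √14.81 ≈ 3.8484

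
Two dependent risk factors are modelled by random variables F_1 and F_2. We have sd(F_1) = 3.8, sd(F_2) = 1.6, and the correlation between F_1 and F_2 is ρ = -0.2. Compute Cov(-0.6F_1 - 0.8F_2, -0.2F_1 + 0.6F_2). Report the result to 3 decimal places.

0.747

Var(F_1) = (3.8)² = 14.44;  Var(F_2) = (1.6)² = 2.56
Cov(F_1,F_2) = ρ·sd(F_1)·sd(F_2) = -0.2·3.8·1.6 = -1.216
Cov(-0.6F_1 - 0.8F_2, -0.2F_1 + 0.6F_2) = (-0.6)(-0.2)Var(F_1) + (-0.8)(0.6)Var(F_2) + [(-0.6)(0.6) + (-0.8)(-0.2)]Cov(F_1,F_2)
= 0.12·14.44 + -0.48·2.56 + -0.2·-1.216 = 0.7472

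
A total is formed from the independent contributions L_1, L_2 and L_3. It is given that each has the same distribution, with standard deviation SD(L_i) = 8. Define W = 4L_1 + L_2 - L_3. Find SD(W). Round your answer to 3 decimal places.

Var(L_i) = (8)² = 64
By independence, Var(W) = (4)²Var(L_1) + (1)²Var(L_2) + (-1)²Var(L_3)
= (4)²·64 + (1)²·64 + (-1)²·64 = 1152
SD(W) = √1152 ≈ 33.941

33.941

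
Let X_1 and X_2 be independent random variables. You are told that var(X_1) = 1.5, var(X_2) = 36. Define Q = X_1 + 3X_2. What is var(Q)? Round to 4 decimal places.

By independence, var(Q) = (1)²var(X_1) + (3)²var(X_2)
= (1)²·1.5 + (3)²·36 = 325.5

325.5000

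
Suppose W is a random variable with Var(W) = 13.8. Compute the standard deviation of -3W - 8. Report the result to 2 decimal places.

11.14

Var(-3W - 8) = (-3)²·13.8 = 124.2
sd(-3W - 8) = √124.2 ≈ 11.14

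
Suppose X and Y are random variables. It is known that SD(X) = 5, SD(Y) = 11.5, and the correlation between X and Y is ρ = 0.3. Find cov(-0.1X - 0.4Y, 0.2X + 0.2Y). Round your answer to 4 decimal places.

Var(X) = (5)² = 25;  Var(Y) = (11.5)² = 132.25
cov(X,Y) = ρ·SD(X)·SD(Y) = 0.3·5·11.5 = 17.25
cov(-0.1X - 0.4Y, 0.2X + 0.2Y) = (-0.1)(0.2)Var(X) + (-0.4)(0.2)Var(Y) + [(-0.1)(0.2) + (-0.4)(0.2)]cov(X,Y)
= -0.02·25 + -0.08·132.25 + -0.1·17.25 = -12.805

-12.8050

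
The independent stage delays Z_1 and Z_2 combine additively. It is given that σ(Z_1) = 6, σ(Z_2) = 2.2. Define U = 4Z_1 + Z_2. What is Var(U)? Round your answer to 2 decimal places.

Var(Z_1) = 36, Var(Z_2) = 4.84
By independence, Var(U) = (4)²Var(Z_1) + (1)²Var(Z_2)
= (4)²·36 + (1)²·4.84 = 580.84

580.84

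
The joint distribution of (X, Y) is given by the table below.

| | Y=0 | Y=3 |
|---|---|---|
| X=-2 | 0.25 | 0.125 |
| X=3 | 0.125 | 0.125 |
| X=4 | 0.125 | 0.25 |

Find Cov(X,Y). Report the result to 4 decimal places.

1.1250

E[X] = 1.5,  E[Y] = 1.5
E[XY] = 3.375
Cov(X,Y) = E[XY] − E[X]E[Y] = 3.375 − (1.5)(1.5) = 1.125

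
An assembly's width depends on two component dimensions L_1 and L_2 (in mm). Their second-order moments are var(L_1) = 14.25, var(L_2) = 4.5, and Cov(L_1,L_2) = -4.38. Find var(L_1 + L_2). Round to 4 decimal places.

var(L_1 + L_2) = (1)²·var(L_1) + (1)²·var(L_2) + 2·(1)·(1)·Cov(L_1,L_2)
= 1·14.25 + 1·4.5 + 2·-4.38 = 9.99

9.9900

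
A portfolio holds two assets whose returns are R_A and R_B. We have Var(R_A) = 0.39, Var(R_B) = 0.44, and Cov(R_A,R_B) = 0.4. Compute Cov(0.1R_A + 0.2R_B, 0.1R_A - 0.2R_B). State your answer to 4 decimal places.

Cov(0.1R_A + 0.2R_B, 0.1R_A - 0.2R_B) = (0.1)(0.1)Var(R_A) + (0.2)(-0.2)Var(R_B) + [(0.1)(-0.2) + (0.2)(0.1)]Cov(R_A,R_B)
= 0.01·0.39 + -0.04·0.44 + 0·0.4 = -0.0137

-0.0137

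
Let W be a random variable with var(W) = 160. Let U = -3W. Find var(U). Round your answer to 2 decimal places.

var(-3W) = (-3)²·var(W) = 9·160 = 1440

1440.00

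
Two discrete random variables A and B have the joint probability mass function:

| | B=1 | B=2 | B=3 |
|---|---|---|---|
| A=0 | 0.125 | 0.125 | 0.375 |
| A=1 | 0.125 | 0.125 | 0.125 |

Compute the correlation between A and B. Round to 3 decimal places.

-0.234

E[A] = 0.375,  E[B] = 2.25
E[AB] = 0.75
Cov(A,B) = E[AB] − E[A]E[B] = 0.75 − (0.375)(2.25) = -0.09375
var(A) = 0.234375,  var(B) = 0.6875
ρ = -0.09375 / √(0.234375·0.6875) ≈ -0.234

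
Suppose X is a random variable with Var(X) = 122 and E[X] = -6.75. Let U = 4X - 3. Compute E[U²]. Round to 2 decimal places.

2852.00

E[4X - 3] = 4·-6.75 − 3 = -30
Var(4X - 3) = (4)²·122 = 1952
E[U²] = Var(U) + (E[U])² = 1952 + (-30)² = 2852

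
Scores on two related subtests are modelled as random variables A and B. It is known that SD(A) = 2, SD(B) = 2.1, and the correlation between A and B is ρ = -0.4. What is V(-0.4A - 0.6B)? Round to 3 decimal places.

V(A) = (2)² = 4;  V(B) = (2.1)² = 4.41
cov(A,B) = ρ·SD(A)·SD(B) = -0.4·2·2.1 = -1.68
V(-0.4A - 0.6B) = (-0.4)²·V(A) + (-0.6)²·V(B) + 2·(-0.4)·(-0.6)·cov(A,B)
= 0.16·4 + 0.36·4.41 + 0.48·-1.68 = 1.4212

1.421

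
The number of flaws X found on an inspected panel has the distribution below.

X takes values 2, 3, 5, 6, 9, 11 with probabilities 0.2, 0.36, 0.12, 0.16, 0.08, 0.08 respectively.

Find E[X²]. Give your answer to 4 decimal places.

E[X²] = (2)²(0.2) + (3)²(0.36) + (5)²(0.12) + (6)²(0.16) + (9)²(0.08) + (11)²(0.08) = 28.96

28.9600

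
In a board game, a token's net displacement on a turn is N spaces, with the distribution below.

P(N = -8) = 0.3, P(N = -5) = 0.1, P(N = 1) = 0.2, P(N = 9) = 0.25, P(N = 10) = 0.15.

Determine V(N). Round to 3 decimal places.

56.048

E[N] = (-8)(0.3) + (-5)(0.1) + (1)(0.2) + (9)(0.25) + (10)(0.15) = 1.05
E[N²] = (-8)²(0.3) + (-5)²(0.1) + (1)²(0.2) + (9)²(0.25) + (10)²(0.15) = 57.15
V(N) = E[N²] − (E[N])² = 57.15 − (1.05)² = 56.0475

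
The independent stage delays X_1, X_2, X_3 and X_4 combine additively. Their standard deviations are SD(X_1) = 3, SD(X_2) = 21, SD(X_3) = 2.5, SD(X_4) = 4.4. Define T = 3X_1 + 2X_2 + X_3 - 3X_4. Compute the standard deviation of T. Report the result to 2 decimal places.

V(X_1) = 9, V(X_2) = 441, V(X_3) = 6.25, V(X_4) = 19.36
By independence, V(T) = (3)²V(X_1) + (2)²V(X_2) + (1)²V(X_3) + (-3)²V(X_4)
= (3)²·9 + (2)²·441 + (1)²·6.25 + (-3)²·19.36 = 2025.49
SD(T) = √2025.49 ≈ 45.01

45.01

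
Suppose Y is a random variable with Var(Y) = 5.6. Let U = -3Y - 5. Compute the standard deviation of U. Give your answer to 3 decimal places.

7.099

Var(-3Y - 5) = (-3)²·5.6 = 50.4
SD(U) = √50.4 ≈ 7.099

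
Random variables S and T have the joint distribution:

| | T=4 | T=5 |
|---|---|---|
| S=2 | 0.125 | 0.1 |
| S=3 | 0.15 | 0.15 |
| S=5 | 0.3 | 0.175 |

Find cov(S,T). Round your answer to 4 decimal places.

-0.0581

E[S] = 3.725,  E[T] = 4.425
E[ST] = 16.425
cov(S,T) = E[ST] − E[S]E[T] = 16.425 − (3.725)(4.425) = -0.058125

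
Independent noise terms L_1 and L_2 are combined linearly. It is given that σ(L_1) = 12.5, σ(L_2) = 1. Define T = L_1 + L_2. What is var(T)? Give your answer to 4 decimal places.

157.2500

var(L_1) = 156.25, var(L_2) = 1
By independence, var(T) = (1)²var(L_1) + (1)²var(L_2)
= (1)²·156.25 + (1)²·1 = 157.25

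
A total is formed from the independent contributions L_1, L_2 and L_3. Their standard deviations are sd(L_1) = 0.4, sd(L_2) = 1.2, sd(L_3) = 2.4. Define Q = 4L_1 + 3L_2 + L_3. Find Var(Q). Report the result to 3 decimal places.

21.280

Var(L_1) = 0.16, Var(L_2) = 1.44, Var(L_3) = 5.76
By independence, Var(Q) = (4)²Var(L_1) + (3)²Var(L_2) + (1)²Var(L_3)
= (4)²·0.16 + (3)²·1.44 + (1)²·5.76 = 21.28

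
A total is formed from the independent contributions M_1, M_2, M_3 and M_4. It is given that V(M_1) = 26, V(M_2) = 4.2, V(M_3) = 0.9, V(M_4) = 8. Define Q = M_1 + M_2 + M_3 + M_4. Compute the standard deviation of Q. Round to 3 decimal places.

6.253

By independence, V(Q) = (1)²V(M_1) + (1)²V(M_2) + (1)²V(M_3) + (1)²V(M_4)
= (1)²·26 + (1)²·4.2 + (1)²·0.9 + (1)²·8 = 39.1
SD(Q) = √39.1 ≈ 6.253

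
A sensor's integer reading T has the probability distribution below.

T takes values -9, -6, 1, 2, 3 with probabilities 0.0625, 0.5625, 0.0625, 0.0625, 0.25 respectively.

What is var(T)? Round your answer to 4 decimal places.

E[T] = (-9)(0.0625) + (-6)(0.5625) + (1)(0.0625) + (2)(0.0625) + (3)(0.25) = -3
E[T²] = (-9)²(0.0625) + (-6)²(0.5625) + (1)²(0.0625) + (2)²(0.0625) + (3)²(0.25) = 27.875
var(T) = E[T²] − (E[T])² = 27.875 − (-3)² = 18.875

18.8750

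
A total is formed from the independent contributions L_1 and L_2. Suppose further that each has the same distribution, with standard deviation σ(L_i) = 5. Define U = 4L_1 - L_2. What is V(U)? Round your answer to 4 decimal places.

V(L_i) = (5)² = 25
By independence, V(U) = (4)²V(L_1) + (-1)²V(L_2)
= (4)²·25 + (-1)²·25 = 425

425.0000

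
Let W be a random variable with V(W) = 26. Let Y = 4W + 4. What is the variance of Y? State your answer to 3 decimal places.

416.000

V(4W + 4) = (4)²·V(W) = 16·26 = 416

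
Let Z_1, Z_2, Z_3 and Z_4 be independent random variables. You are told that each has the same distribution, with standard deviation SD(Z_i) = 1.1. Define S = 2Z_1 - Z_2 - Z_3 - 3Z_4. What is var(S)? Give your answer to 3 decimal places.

var(Z_i) = (1.1)² = 1.21
By independence, var(S) = (2)²var(Z_1) + (-1)²var(Z_2) + (-1)²var(Z_3) + (-3)²var(Z_4)
= (2)²·1.21 + (-1)²·1.21 + (-1)²·1.21 + (-3)²·1.21 = 18.15

18.150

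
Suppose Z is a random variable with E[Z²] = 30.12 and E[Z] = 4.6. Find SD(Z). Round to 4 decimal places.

2.9933

V(Z) = 30.12 − (4.6)² = 8.96
SD(Z) = √8.96 ≈ 2.9933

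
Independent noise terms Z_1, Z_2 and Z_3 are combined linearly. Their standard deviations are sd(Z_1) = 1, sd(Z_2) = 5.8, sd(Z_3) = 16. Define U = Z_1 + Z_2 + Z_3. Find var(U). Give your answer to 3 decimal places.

var(Z_1) = 1, var(Z_2) = 33.64, var(Z_3) = 256
By independence, var(U) = (1)²var(Z_1) + (1)²var(Z_2) + (1)²var(Z_3)
= (1)²·1 + (1)²·33.64 + (1)²·256 = 290.64

290.640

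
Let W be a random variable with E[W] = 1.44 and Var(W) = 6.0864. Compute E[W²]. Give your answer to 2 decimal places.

8.16

E[W²] = Var(W) + (E[W])² = 6.0864 + (1.44)² = 8.16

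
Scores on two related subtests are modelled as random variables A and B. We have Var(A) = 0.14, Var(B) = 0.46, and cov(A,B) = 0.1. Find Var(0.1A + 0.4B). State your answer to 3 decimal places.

Var(0.1A + 0.4B) = (0.1)²·Var(A) + (0.4)²·Var(B) + 2·(0.1)·(0.4)·cov(A,B)
= 0.01·0.14 + 0.16·0.46 + 0.08·0.1 = 0.083

0.083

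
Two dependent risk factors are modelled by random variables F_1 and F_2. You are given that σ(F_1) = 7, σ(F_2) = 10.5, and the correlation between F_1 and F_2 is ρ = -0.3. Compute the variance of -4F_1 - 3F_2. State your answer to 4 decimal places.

var(F_1) = (7)² = 49;  var(F_2) = (10.5)² = 110.25
Cov(F_1,F_2) = ρ·σ(F_1)·σ(F_2) = -0.3·7·10.5 = -22.05
var(-4F_1 - 3F_2) = (-4)²·var(F_1) + (-3)²·var(F_2) + 2·(-4)·(-3)·Cov(F_1,F_2)
= 16·49 + 9·110.25 + 24·-22.05 = 1247.05

1247.0500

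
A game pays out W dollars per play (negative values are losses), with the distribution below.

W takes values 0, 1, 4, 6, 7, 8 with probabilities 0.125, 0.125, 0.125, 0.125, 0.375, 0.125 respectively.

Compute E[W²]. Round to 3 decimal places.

33.000

E[W²] = (0)²(0.125) + (1)²(0.125) + (4)²(0.125) + (6)²(0.125) + (7)²(0.375) + (8)²(0.125) = 33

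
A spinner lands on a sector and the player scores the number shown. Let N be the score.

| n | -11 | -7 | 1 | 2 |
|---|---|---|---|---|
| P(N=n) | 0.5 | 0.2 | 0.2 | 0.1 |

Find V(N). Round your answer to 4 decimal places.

28.6500

E[N] = (-11)(0.5) + (-7)(0.2) + (1)(0.2) + (2)(0.1) = -6.5
E[N²] = (-11)²(0.5) + (-7)²(0.2) + (1)²(0.2) + (2)²(0.1) = 70.9
V(N) = E[N²] − (E[N])² = 70.9 − (-6.5)² = 28.65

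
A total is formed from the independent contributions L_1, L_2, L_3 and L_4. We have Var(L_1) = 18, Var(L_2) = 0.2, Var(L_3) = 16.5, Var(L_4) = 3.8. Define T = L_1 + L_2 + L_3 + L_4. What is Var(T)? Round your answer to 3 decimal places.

38.500

By independence, Var(T) = (1)²Var(L_1) + (1)²Var(L_2) + (1)²Var(L_3) + (1)²Var(L_4)
= (1)²·18 + (1)²·0.2 + (1)²·16.5 + (1)²·3.8 = 38.5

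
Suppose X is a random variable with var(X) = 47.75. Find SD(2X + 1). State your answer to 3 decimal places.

13.820

var(2X + 1) = (2)²·47.75 = 191
SD(2X + 1) = √191 ≈ 13.820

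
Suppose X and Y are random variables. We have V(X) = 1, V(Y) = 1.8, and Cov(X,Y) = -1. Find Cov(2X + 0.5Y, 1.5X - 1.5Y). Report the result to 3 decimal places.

Cov(2X + 0.5Y, 1.5X - 1.5Y) = (2)(1.5)V(X) + (0.5)(-1.5)V(Y) + [(2)(-1.5) + (0.5)(1.5)]Cov(X,Y)
= 3·1 + -0.75·1.8 + -2.25·-1 = 3.9

3.900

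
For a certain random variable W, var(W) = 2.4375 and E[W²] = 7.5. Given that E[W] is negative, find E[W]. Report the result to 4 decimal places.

(E[W])² = E[W²] − var(W) = 7.5 − 2.4375 = 5.0625
E[W] = −√5.0625 = -2.25

-2.2500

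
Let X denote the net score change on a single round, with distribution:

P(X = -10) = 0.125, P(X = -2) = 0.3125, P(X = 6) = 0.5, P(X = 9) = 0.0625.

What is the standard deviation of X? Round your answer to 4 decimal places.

5.8279

E[X] = (-10)(0.125) + (-2)(0.3125) + (6)(0.5) + (9)(0.0625) = 1.6875
E[X²] = (-10)²(0.125) + (-2)²(0.3125) + (6)²(0.5) + (9)²(0.0625) = 36.8125
var(X) = E[X²] − (E[X])² = 36.8125 − (1.6875)² = 33.96484375
sd(X) = √33.96484375 ≈ 5.8279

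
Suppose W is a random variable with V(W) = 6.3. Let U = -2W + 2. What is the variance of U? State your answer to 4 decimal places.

25.2000

V(-2W + 2) = (-2)²·V(W) = 4·6.3 = 25.2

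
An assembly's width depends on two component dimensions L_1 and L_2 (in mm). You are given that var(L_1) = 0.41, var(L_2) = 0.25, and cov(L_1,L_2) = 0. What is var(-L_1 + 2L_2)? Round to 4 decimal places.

1.4100

var(-L_1 + 2L_2) = (-1)²·var(L_1) + (2)²·var(L_2) + 2·(-1)·(2)·cov(L_1,L_2)
= 1·0.41 + 4·0.25 + -4·0 = 1.41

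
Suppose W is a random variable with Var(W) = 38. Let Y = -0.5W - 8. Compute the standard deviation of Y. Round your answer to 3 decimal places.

Var(-0.5W - 8) = (-0.5)²·38 = 9.5
SD(Y) = √9.5 ≈ 3.082

3.082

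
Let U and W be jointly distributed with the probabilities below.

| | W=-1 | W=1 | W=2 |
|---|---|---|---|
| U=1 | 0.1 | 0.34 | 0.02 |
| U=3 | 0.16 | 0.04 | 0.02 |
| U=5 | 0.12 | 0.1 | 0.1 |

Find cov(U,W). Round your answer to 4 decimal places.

E[U] = 2.72,  E[W] = 0.38
E[UW] = 0.94
cov(U,W) = E[UW] − E[U]E[W] = 0.94 − (2.72)(0.38) = -0.0936

-0.0936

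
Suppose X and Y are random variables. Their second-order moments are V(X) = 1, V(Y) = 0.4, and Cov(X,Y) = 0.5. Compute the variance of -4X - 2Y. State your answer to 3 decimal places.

V(-4X - 2Y) = (-4)²·V(X) + (-2)²·V(Y) + 2·(-4)·(-2)·Cov(X,Y)
= 16·1 + 4·0.4 + 16·0.5 = 25.6

25.600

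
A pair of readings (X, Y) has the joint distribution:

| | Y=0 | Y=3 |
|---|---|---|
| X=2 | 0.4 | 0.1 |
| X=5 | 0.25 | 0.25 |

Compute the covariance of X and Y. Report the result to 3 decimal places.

0.675

E[X] = 3.5,  E[Y] = 1.05
E[XY] = 4.35
Cov(X,Y) = E[XY] − E[X]E[Y] = 4.35 − (3.5)(1.05) = 0.675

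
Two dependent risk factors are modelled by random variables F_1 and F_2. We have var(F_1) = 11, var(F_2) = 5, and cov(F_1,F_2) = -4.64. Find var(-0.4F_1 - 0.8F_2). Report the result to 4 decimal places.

1.9904

var(-0.4F_1 - 0.8F_2) = (-0.4)²·var(F_1) + (-0.8)²·var(F_2) + 2·(-0.4)·(-0.8)·cov(F_1,F_2)
= 0.16·11 + 0.64·5 + 0.64·-4.64 = 1.9904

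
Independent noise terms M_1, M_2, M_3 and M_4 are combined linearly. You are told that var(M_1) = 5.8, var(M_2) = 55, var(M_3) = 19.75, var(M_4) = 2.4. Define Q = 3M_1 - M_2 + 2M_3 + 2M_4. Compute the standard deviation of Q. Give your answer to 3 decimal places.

13.993

By independence, var(Q) = (3)²var(M_1) + (-1)²var(M_2) + (2)²var(M_3) + (2)²var(M_4)
= (3)²·5.8 + (-1)²·55 + (2)²·19.75 + (2)²·2.4 = 195.8
σ(Q) = √195.8 ≈ 13.993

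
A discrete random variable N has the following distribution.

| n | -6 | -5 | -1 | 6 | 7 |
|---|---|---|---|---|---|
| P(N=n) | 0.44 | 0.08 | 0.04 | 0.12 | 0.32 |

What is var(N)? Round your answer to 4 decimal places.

37.8656

E[N] = (-6)(0.44) + (-5)(0.08) + (-1)(0.04) + (6)(0.12) + (7)(0.32) = -0.12
E[N²] = (-6)²(0.44) + (-5)²(0.08) + (-1)²(0.04) + (6)²(0.12) + (7)²(0.32) = 37.88
var(N) = E[N²] − (E[N])² = 37.88 − (-0.12)² = 37.8656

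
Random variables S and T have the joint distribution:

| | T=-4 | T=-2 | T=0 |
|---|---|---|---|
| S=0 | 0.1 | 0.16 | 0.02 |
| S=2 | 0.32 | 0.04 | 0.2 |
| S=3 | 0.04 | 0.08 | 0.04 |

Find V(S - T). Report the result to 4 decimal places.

E[S] = 1.6,  E[T] = -2.4,  E[ST] = -3.68
V(S) = 3.68 − (1.6)² = 1.12;  V(T) = 8.48 − (-2.4)² = 2.72
Cov(S,T) = -3.68 − (1.6)(-2.4) = 0.16
V(S - T) = (1)²·1.12 + (-1)²·2.72 + 2·(1)·(-1)·0.16 = 3.52

3.5200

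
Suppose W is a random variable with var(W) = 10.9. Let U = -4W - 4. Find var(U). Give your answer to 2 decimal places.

var(-4W - 4) = (-4)²·var(W) = 16·10.9 = 174.4

174.40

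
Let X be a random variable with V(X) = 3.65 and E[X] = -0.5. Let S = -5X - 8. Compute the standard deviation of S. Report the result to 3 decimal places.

V(-5X - 8) = (-5)²·3.65 = 91.25
σ(S) = √91.25 ≈ 9.552

9.552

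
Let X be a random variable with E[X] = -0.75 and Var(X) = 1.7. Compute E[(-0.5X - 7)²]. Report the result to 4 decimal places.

E[-0.5X - 7] = -0.5·-0.75 − 7 = -6.625
Var(-0.5X - 7) = (-0.5)²·1.7 = 0.425
E[(-0.5X - 7)²] = Var((-0.5X - 7)) + (E[(-0.5X - 7)])² = 0.425 + (-6.625)² = 44.315625

44.3156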